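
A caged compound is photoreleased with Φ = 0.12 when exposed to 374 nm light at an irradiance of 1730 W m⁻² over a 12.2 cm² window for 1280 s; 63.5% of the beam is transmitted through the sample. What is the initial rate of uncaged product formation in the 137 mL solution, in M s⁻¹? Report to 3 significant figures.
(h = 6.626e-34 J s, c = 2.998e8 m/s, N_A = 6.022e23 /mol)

Photon energy at 374 nm: hc/λ = (6.626e-34)(2.998e8)/(374e-9) = 5.311e-19 J.
Energy delivered: (1730 W m⁻²)(12.2e-4 m²)(1280 s) = 2702 J.
Photons incident: 2702 / 5.311e-19 = 5.088e21, i.e. 5.088e21/6.022e23 = 0.008449 mol.
Fraction absorbed: 1 − 63.5/100 = 0.3650.
Photons absorbed: 0.3650 × 0.008449 = 0.003084 mol.
Product formed: 0.12 × 0.003084 = 3.701e-4 mol.
Rate: 3.701e-4 mol / (1280 s × 0.137 L) = 2.11e-6 M s⁻¹.

2.11e-6 M s⁻¹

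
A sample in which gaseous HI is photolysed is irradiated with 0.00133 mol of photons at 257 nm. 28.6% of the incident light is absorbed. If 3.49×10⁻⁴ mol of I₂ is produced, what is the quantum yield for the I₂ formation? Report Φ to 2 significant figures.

Φ = 0.92

Photons absorbed: 0.286 × 0.00133 = 3.804×10⁻⁴ mol.
Φ = 3.49×10⁻⁴ mol / 3.804×10⁻⁴ mol photons = 0.92.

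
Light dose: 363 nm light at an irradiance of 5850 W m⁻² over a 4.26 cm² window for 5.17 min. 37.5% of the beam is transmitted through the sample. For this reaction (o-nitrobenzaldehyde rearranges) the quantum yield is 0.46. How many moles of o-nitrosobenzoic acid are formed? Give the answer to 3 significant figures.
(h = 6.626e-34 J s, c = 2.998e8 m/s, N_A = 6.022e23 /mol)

Photon energy at 363 nm: hc/λ = (6.626e-34)(2.998e8)/(363e-9) = 5.472e-19 J.
Energy delivered: (5850 W m⁻²)(4.26e-4 m²)(310.2 s) = 773.0 J.
Photons incident: 773.0 / 5.472e-19 = 1.413e21, i.e. 1.413e21/6.022e23 = 0.002346 mol.
Fraction absorbed: 1 − 37.5/100 = 0.6250.
Photons absorbed: 0.6250 × 0.002346 = 0.001466 mol.
Product: Φ × n_abs = 0.46 × 0.001466 = 6.744e-4 mol.

6.74e-4 mol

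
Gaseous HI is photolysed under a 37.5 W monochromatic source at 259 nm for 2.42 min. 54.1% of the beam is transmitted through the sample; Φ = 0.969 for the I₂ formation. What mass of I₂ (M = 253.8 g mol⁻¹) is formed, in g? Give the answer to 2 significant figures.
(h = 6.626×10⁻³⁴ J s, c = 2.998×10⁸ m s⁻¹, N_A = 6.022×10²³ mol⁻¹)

1.3 g

Photon energy at 259 nm: hc/λ = (6.626×10⁻³⁴)(2.998×10⁸)/(259×10⁻⁹) = 7.670×10⁻¹⁹ J.
Energy delivered: (37.5 W)(145.2 s) = 5445 J.
Photons incident: 5445 / 7.670×10⁻¹⁹ = 7.099×10²¹, i.e. 7.099×10²¹/6.022×10²³ = 0.01179 mol.
Fraction absorbed: 1 − 54.1/100 = 0.4590.
Photons absorbed: 0.4590 × 0.01179 = 0.005412 mol.
Product: Φ × n_abs = 0.969 × 0.005412 = 0.005244 mol.
Mass: 0.005244 × 253.8 = 1.331 g = 1.3 g.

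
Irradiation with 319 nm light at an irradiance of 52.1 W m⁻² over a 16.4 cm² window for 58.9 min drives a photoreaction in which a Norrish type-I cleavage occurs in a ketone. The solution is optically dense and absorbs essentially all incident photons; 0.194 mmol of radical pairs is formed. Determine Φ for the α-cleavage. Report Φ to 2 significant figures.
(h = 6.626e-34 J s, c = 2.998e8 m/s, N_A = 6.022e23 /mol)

Φ = 0.24

Product: 0.194 mmol = 1.94e-4 mol.
Photon energy at 319 nm: hc/λ = (6.626e-34)(2.998e8)/(319e-9) = 6.227e-19 J.
Energy delivered: (52.1 W m⁻²)(16.4e-4 m²)(3534 s) = 302.0 J.
Photons incident: 302.0 / 6.227e-19 = 4.850e20, i.e. 4.850e20/6.022e23 = 8.054e-4 mol.
Φ = 1.94e-4 mol / 8.054e-4 mol photons = 0.24.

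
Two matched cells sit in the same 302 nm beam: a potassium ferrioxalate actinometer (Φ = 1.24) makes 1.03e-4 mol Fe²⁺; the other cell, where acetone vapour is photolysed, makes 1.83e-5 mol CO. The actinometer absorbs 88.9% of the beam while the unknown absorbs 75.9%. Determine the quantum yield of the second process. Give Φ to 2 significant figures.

Photons absorbed by the actinometer: 1.03e-4 / 1.24 = 8.306e-5 mol.
Incident flux: 8.306e-5 / 0.889 = 9.343e-5 einstein.
Absorbed by unknown: 0.759 × 9.343e-5 = 7.091e-5 mol.
Φ(unknown) = 1.83e-5 / 7.091e-5 = 0.26.

Φ = 0.26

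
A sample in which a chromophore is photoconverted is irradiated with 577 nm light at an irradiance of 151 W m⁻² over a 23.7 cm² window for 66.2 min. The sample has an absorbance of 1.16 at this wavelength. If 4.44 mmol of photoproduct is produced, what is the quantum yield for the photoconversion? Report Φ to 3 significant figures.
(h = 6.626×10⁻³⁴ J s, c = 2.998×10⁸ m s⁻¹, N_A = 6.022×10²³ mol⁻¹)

Φ = 0.696

Product: 4.44 mmol = 0.00444 mol.
Photon energy at 577 nm: hc/λ = (6.626×10⁻³⁴)(2.998×10⁸)/(577×10⁻⁹) = 3.443×10⁻¹⁹ J.
Energy delivered: (151 W m⁻²)(23.7×10⁻⁴ m²)(3972 s) = 1421 J.
Photons incident: 1421 / 3.443×10⁻¹⁹ = 4.127×10²¹, i.e. 4.127×10²¹/6.022×10²³ = 0.006853 mol.
Fraction absorbed: 1 − 10^(−1.16) = 0.9308.
Photons absorbed: 0.9308 × 0.006853 = 0.006379 mol.
Φ = 0.00444 mol / 0.006379 mol photons = 0.696.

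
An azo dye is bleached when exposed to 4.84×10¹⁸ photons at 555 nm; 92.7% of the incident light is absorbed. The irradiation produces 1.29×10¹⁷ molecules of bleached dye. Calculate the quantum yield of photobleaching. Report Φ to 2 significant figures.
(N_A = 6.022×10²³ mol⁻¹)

Product: 1.29×10¹⁷ / 6.022×10²³ = 2.142×10⁻⁷ mol.
Moles of photons: 4.84×10¹⁸ / 6.022×10²³ = 8.037×10⁻⁶ mol.
Photons absorbed: 0.927 × 8.037×10⁻⁶ = 7.450×10⁻⁶ mol.
Φ = 2.142×10⁻⁷ mol / 7.450×10⁻⁶ mol photons = 0.029.

Φ = 0.029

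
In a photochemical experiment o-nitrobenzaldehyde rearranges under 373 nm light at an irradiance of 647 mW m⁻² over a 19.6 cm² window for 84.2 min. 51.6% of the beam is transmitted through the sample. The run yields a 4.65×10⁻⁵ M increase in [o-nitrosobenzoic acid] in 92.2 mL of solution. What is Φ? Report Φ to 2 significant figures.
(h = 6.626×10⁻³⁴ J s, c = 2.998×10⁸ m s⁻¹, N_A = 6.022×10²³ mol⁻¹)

Φ = 0.44

Product: (4.65×10⁻⁵ M)(0.0922 L) = 4.287×10⁻⁶ mol.
Photon energy at 373 nm: hc/λ = (6.626×10⁻³⁴)(2.998×10⁸)/(373×10⁻⁹) = 5.326×10⁻¹⁹ J.
Energy delivered: (647 mW m⁻²)(19.6×10⁻⁴ m²)(5052 s) = 6.407 J.
Photons incident: 6.407 / 5.326×10⁻¹⁹ = 1.203×10¹⁹, i.e. 1.203×10¹⁹/6.022×10²³ = 1.998×10⁻⁵ mol.
Fraction absorbed: 1 − 51.6/100 = 0.4840.
Photons absorbed: 0.4840 × 1.998×10⁻⁵ = 9.670×10⁻⁶ mol.
Φ = 4.287×10⁻⁶ mol / 9.670×10⁻⁶ mol photons = 0.44.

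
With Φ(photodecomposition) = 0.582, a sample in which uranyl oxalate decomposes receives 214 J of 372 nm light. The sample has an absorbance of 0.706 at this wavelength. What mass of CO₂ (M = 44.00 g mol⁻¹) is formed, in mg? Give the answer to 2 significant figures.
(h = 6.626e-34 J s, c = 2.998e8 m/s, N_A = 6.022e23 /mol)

Photon energy at 372 nm: hc/λ = (6.626e-34)(2.998e8)/(372e-9) = 5.340e-19 J.
Photons incident: 214 / 5.340e-19 = 4.007e20, i.e. 4.007e20/6.022e23 = 6.654e-4 mol.
Fraction absorbed: 1 − 10^(−0.706) = 0.8032.
Photons absorbed: 0.8032 × 6.654e-4 = 5.344e-4 mol.
Product: Φ × n_abs = 0.582 × 5.344e-4 = 3.110e-4 mol.
Mass: 3.110e-4 × 44.00 = 0.01368 g = 14 mg.

14 mg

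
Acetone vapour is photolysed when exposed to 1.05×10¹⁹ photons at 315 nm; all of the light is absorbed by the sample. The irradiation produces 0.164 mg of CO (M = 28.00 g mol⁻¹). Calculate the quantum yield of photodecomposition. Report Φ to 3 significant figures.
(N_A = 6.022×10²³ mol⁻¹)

Product: 0.164 mg / 28.00 g mol⁻¹ = 5.857×10⁻⁶ mol.
Moles of photons: 1.05×10¹⁹ / 6.022×10²³ = 1.744×10⁻⁵ mol.
Φ = 5.857×10⁻⁶ mol / 1.744×10⁻⁵ mol photons = 0.336.

Φ = 0.336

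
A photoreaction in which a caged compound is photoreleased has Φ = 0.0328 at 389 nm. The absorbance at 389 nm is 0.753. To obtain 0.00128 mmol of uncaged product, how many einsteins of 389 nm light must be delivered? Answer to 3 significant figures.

Product: 0.00128 mmol = 1.28e-6 mol.
Photons that must be absorbed: 1.28e-6 / 0.0328 = 3.902e-5 mol.
Fraction absorbed: 1 − 10^(−0.753) = 0.8234.
Incident photons needed: 3.902e-5 / 0.8234 = 4.739e-5 mol.

4.74e-5 einstein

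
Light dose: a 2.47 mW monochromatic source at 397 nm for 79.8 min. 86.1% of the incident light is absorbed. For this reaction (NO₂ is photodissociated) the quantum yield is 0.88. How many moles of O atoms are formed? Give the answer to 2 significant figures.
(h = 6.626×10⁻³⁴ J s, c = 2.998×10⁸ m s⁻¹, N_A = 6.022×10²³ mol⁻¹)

3.0×10⁻⁵ mol

Photon energy at 397 nm: hc/λ = (6.626×10⁻³⁴)(2.998×10⁸)/(397×10⁻⁹) = 5.004×10⁻¹⁹ J.
Energy delivered: (2.47 mW)(4788 s) = 11.83 J.
Photons incident: 11.83 / 5.004×10⁻¹⁹ = 2.364×10¹⁹, i.e. 2.364×10¹⁹/6.022×10²³ = 3.926×10⁻⁵ mol.
Photons absorbed: 0.861 × 3.926×10⁻⁵ = 3.380×10⁻⁵ mol.
Product: Φ × n_abs = 0.88 × 3.380×10⁻⁵ = 2.974×10⁻⁵ mol.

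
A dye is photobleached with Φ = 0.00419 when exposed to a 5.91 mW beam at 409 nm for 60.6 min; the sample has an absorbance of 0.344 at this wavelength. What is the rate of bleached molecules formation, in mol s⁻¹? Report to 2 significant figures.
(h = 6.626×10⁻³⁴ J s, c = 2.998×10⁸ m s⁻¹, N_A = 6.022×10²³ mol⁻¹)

4.6×10⁻¹¹ mol s⁻¹

Photon energy at 409 nm: hc/λ = (6.626×10⁻³⁴)(2.998×10⁸)/(409×10⁻⁹) = 4.857×10⁻¹⁹ J.
Energy delivered: (5.91 mW)(3636 s) = 21.49 J.
Photons incident: 21.49 / 4.857×10⁻¹⁹ = 4.425×10¹⁹, i.e. 4.425×10¹⁹/6.022×10²³ = 7.348×10⁻⁵ mol.
Fraction absorbed: 1 − 10^(−0.344) = 0.5471.
Photons absorbed: 0.5471 × 7.348×10⁻⁵ = 4.020×10⁻⁵ mol.
Product formed: 0.00419 × 4.020×10⁻⁵ = 1.684×10⁻⁷ mol.
Rate: 1.684×10⁻⁷ / 3636 s = 4.6×10⁻¹¹ mol s⁻¹.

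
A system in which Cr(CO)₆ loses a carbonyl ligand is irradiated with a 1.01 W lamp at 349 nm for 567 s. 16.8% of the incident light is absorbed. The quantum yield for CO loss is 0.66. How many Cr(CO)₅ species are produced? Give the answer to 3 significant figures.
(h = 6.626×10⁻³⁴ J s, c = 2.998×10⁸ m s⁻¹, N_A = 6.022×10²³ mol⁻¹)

1.12×10²⁰ species

Photon energy at 349 nm: hc/λ = (6.626×10⁻³⁴)(2.998×10⁸)/(349×10⁻⁹) = 5.692×10⁻¹⁹ J.
Energy delivered: (1.01 W)(567 s) = 572.7 J.
Photons incident: 572.7 / 5.692×10⁻¹⁹ = 1.006×10²¹, i.e. 1.006×10²¹/6.022×10²³ = 0.001671 mol.
Photons absorbed: 0.168 × 0.001671 = 2.807×10⁻⁴ mol.
Product: Φ × n_abs = 0.66 × 2.807×10⁻⁴ = 1.853×10⁻⁴ mol.
As a count: 1.853×10⁻⁴ × 6.022×10²³ = 1.12×10²⁰.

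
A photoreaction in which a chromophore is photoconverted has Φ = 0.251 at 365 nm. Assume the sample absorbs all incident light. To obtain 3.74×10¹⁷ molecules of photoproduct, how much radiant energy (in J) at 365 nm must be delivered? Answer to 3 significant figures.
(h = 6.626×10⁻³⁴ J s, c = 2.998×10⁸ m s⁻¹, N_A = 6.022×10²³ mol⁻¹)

Product: 3.74×10¹⁷ / 6.022×10²³ = 6.211×10⁻⁷ mol.
Photons that must be absorbed: 6.211×10⁻⁷ / 0.251 = 2.475×10⁻⁶ mol.
Photon energy: hc/λ = 5.442×10⁻¹⁹ J; per mole, 3.277×10⁵ J mol⁻¹.
Energy required: 2.475×10⁻⁶ × 3.277×10⁵ = 0.811 J.

0.811 J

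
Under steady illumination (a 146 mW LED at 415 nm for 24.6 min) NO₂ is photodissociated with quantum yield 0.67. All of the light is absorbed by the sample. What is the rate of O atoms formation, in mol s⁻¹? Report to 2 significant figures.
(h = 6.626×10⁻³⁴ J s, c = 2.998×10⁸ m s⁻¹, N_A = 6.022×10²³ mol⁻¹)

3.4×10⁻⁷ mol s⁻¹

Photon energy at 415 nm: hc/λ = (6.626×10⁻³⁴)(2.998×10⁸)/(415×10⁻⁹) = 4.787×10⁻¹⁹ J.
Energy delivered: (146 mW)(1476 s) = 215.5 J.
Photons incident: 215.5 / 4.787×10⁻¹⁹ = 4.502×10²⁰, i.e. 4.502×10²⁰/6.022×10²³ = 7.476×10⁻⁴ mol.
Product formed: 0.67 × 7.476×10⁻⁴ = 5.009×10⁻⁴ mol.
Rate: 5.009×10⁻⁴ / 1476 s = 3.4×10⁻⁷ mol s⁻¹.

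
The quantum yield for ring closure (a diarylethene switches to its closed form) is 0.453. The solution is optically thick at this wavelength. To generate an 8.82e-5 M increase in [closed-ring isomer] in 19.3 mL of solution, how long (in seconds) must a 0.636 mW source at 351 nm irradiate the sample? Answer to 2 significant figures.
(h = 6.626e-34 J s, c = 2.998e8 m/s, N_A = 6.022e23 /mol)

t ≈ 2000 s

Product: (8.82e-5 M)(0.0193 L) = 1.702e-6 mol.
Photons that must be absorbed: 1.702e-6 / 0.453 = 3.757e-6 mol.
Photon energy: hc/λ = 5.659e-19 J; per mole, 3.408e5 J mol⁻¹.
Energy required: 3.757e-6 × 3.408e5 = 1.280 J.
Time: 1.280 J / 0.000636 W = 2000 s.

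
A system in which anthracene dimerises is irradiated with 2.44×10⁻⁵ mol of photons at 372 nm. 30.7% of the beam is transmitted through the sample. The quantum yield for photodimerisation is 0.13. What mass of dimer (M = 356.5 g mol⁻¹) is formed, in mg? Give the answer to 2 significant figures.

Fraction absorbed: 1 − 30.7/100 = 0.6930.
Photons absorbed: 0.6930 × 2.44×10⁻⁵ = 1.691×10⁻⁵ mol.
Product: Φ × n_abs = 0.13 × 1.691×10⁻⁵ = 2.198×10⁻⁶ mol.
Mass: 2.198×10⁻⁶ × 356.5 = 7.836×10⁻⁴ g = 0.78 mg.

0.78 mg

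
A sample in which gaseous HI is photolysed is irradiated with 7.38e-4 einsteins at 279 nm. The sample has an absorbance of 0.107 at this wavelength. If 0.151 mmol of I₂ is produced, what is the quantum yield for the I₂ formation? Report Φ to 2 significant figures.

Product: 0.151 mmol = 1.51e-4 mol.
Fraction absorbed: 1 − 10^(−0.107) = 0.2184.
Photons absorbed: 0.2184 × 7.38e-4 = 1.612e-4 mol.
Φ = 1.51e-4 mol / 1.612e-4 mol photons = 0.94.

Φ = 0.94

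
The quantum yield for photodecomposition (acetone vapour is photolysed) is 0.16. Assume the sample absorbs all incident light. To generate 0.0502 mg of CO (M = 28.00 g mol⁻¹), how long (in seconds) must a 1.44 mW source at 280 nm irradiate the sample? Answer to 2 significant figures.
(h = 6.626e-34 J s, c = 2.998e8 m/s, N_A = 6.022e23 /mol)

t ≈ 3300 s

Product: 0.0502 mg / 28.00 g mol⁻¹ = 1.793e-6 mol.
Photons that must be absorbed: 1.793e-6 / 0.16 = 1.121e-5 mol.
Photon energy: hc/λ = 7.095e-19 J; per mole, 4.273e5 J mol⁻¹.
Energy required: 1.121e-5 × 4.273e5 = 4.790 J.
Time: 4.790 J / 0.00144 W = 3300 s.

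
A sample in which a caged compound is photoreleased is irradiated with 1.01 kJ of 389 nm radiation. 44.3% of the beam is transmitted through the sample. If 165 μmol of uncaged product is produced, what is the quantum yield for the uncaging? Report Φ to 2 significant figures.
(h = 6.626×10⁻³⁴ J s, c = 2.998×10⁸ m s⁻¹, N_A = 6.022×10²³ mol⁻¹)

Φ = 0.090

Product: 165 μmol = 1.65×10⁻⁴ mol.
Photon energy at 389 nm: hc/λ = (6.626×10⁻³⁴)(2.998×10⁸)/(389×10⁻⁹) = 5.107×10⁻¹⁹ J.
Incident energy: 1.01 kJ = 1010 J.
Photons incident: 1010 / 5.107×10⁻¹⁹ = 1.978×10²¹, i.e. 1.978×10²¹/6.022×10²³ = 0.003285 mol.
Fraction absorbed: 1 − 44.3/100 = 0.5570.
Photons absorbed: 0.5570 × 0.003285 = 0.001830 mol.
Φ = 1.65×10⁻⁴ mol / 0.001830 mol photons = 0.090.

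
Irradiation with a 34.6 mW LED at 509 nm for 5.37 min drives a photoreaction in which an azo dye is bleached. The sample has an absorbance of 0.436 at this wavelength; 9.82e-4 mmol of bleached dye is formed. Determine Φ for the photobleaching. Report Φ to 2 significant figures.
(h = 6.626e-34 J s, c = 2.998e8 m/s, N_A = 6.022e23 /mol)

Φ = 0.033

Product: 9.82e-4 mmol = 9.82e-7 mol.
Photon energy at 509 nm: hc/λ = (6.626e-34)(2.998e8)/(509e-9) = 3.903e-19 J.
Energy delivered: (34.6 mW)(322.2 s) = 11.15 J.
Photons incident: 11.15 / 3.903e-19 = 2.857e19, i.e. 2.857e19/6.022e23 = 4.744e-5 mol.
Fraction absorbed: 1 − 10^(−0.436) = 0.6336.
Photons absorbed: 0.6336 × 4.744e-5 = 3.006e-5 mol.
Φ = 9.82e-7 mol / 3.006e-5 mol photons = 0.033.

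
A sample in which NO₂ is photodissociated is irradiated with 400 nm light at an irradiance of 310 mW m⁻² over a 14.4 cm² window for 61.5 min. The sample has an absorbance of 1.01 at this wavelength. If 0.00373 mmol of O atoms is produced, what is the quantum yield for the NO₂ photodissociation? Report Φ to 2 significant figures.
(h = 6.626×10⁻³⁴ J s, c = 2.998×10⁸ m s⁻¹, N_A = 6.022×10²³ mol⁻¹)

Product: 0.00373 mmol = 3.73×10⁻⁶ mol.
Photon energy at 400 nm: hc/λ = (6.626×10⁻³⁴)(2.998×10⁸)/(400×10⁻⁹) = 4.966×10⁻¹⁹ J.
Energy delivered: (310 mW m⁻²)(14.4×10⁻⁴ m²)(3690 s) = 1.647 J.
Photons incident: 1.647 / 4.966×10⁻¹⁹ = 3.317×10¹⁸, i.e. 3.317×10¹⁸/6.022×10²³ = 5.508×10⁻⁶ mol.
Fraction absorbed: 1 − 10^(−1.01) = 0.9023.
Photons absorbed: 0.9023 × 5.508×10⁻⁶ = 4.970×10⁻⁶ mol.
Φ = 3.73×10⁻⁶ mol / 4.970×10⁻⁶ mol photons = 0.75.

Φ = 0.75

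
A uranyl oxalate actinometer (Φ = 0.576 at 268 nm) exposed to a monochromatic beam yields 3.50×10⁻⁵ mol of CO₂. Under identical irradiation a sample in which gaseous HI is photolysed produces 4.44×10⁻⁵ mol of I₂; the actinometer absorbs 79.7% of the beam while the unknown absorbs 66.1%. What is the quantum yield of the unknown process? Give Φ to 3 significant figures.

Φ = 0.881

Photons absorbed by the actinometer: 3.50×10⁻⁵ / 0.576 = 6.076×10⁻⁵ mol.
Incident flux: 6.076×10⁻⁵ / 0.797 = 7.624×10⁻⁵ einstein.
Absorbed by unknown: 0.661 × 7.624×10⁻⁵ = 5.039×10⁻⁵ mol.
Φ(unknown) = 4.44×10⁻⁵ / 5.039×10⁻⁵ = 0.881.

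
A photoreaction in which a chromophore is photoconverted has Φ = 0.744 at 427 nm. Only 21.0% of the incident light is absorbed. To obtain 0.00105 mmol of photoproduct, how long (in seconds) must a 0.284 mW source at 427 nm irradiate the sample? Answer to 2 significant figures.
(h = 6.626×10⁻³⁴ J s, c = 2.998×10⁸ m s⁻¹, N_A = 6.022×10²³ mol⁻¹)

Product: 0.00105 mmol = 1.05×10⁻⁶ mol.
Photons that must be absorbed: 1.05×10⁻⁶ / 0.744 = 1.411×10⁻⁶ mol.
Incident photons needed: 1.411×10⁻⁶ / 0.210 = 6.719×10⁻⁶ mol.
Photon energy: hc/λ = 4.652×10⁻¹⁹ J; per mole, 2.801×10⁵ J mol⁻¹.
Energy required: 6.719×10⁻⁶ × 2.801×10⁵ = 1.882 J.
Time: 1.882 J / 0.000284 W = 6600 s.

t ≈ 6600 s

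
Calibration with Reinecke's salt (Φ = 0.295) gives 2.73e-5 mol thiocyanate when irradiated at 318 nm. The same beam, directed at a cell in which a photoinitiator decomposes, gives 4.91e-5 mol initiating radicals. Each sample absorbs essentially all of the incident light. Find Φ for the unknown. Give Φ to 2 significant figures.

Φ = 0.53

Photons absorbed by the actinometer: 2.73e-5 / 0.295 = 9.254e-5 mol.
Φ(unknown) = 4.91e-5 / 9.254e-5 = 0.53.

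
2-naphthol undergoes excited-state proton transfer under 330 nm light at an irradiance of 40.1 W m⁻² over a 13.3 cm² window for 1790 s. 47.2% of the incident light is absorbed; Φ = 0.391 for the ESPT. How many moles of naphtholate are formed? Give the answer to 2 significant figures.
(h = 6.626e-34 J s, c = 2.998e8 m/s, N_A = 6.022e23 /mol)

4.9e-5 mol

Photon energy at 330 nm: hc/λ = (6.626e-34)(2.998e8)/(330e-9) = 6.020e-19 J.
Energy delivered: (40.1 W m⁻²)(13.3e-4 m²)(1790 s) = 95.47 J.
Photons incident: 95.47 / 6.020e-19 = 1.586e20, i.e. 1.586e20/6.022e23 = 2.634e-4 mol.
Photons absorbed: 0.472 × 2.634e-4 = 1.243e-4 mol.
Product: Φ × n_abs = 0.391 × 1.243e-4 = 4.860e-5 mol.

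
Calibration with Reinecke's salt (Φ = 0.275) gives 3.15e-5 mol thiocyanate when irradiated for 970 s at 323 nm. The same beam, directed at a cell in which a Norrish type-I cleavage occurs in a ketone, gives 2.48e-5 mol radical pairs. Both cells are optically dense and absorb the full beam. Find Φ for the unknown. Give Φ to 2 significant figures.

Photons absorbed by the actinometer: 3.15e-5 / 0.275 = 1.145e-4 mol.
Φ(unknown) = 2.48e-5 / 1.145e-4 = 0.22.

Φ = 0.22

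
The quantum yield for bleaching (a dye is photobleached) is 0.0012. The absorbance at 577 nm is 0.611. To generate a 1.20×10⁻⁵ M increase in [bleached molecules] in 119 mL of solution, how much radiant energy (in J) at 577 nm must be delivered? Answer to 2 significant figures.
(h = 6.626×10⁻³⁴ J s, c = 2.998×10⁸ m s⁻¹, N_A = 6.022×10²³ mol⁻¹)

330 J

Product: (1.20×10⁻⁵ M)(0.119 L) = 1.428×10⁻⁶ mol.
Photons that must be absorbed: 1.428×10⁻⁶ / 0.0012 = 0.001190 mol.
Fraction absorbed: 1 − 10^(−0.611) = 0.7551.
Incident photons needed: 0.001190 / 0.7551 = 0.001576 mol.
Photon energy: hc/λ = 3.443×10⁻¹⁹ J; per mole, 2.073×10⁵ J mol⁻¹.
Energy required: 0.001576 × 2.073×10⁵ = 330 J.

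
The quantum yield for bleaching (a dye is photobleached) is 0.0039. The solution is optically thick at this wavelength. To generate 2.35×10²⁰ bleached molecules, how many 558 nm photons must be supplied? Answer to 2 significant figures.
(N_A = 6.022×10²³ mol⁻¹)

Product: 2.35×10²⁰ / 6.022×10²³ = 3.902×10⁻⁴ mol.
Photons that must be absorbed: 3.902×10⁻⁴ / 0.0039 = 0.1001 mol.
Photon count: 0.1001 × 6.022×10²³ = 6.0×10²².

6.0×10²² photons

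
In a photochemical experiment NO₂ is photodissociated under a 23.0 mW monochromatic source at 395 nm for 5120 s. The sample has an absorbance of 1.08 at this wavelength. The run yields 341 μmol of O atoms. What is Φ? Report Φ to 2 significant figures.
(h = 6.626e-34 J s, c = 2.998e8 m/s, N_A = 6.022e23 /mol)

Φ = 0.96

Product: 341 μmol = 3.41e-4 mol.
Photon energy at 395 nm: hc/λ = (6.626e-34)(2.998e8)/(395e-9) = 5.029e-19 J.
Energy delivered: (23.0 mW)(5120 s) = 117.8 J.
Photons incident: 117.8 / 5.029e-19 = 2.342e20, i.e. 2.342e20/6.022e23 = 3.889e-4 mol.
Fraction absorbed: 1 − 10^(−1.08) = 0.9168.
Photons absorbed: 0.9168 × 3.889e-4 = 3.565e-4 mol.
Φ = 3.41e-4 mol / 3.565e-4 mol photons = 0.96.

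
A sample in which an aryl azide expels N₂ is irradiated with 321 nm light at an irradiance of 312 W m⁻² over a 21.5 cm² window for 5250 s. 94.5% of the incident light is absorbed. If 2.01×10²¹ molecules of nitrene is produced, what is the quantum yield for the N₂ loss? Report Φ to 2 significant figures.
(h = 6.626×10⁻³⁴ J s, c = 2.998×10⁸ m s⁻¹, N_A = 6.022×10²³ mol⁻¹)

Product: 2.01×10²¹ / 6.022×10²³ = 0.003338 mol.
Photon energy at 321 nm: hc/λ = (6.626×10⁻³⁴)(2.998×10⁸)/(321×10⁻⁹) = 6.188×10⁻¹⁹ J.
Energy delivered: (312 W m⁻²)(21.5×10⁻⁴ m²)(5250 s) = 3522 J.
Photons incident: 3522 / 6.188×10⁻¹⁹ = 5.692×10²¹, i.e. 5.692×10²¹/6.022×10²³ = 0.009452 mol.
Photons absorbed: 0.945 × 0.009452 = 0.008932 mol.
Φ = 0.003338 mol / 0.008932 mol photons = 0.37.

Φ = 0.37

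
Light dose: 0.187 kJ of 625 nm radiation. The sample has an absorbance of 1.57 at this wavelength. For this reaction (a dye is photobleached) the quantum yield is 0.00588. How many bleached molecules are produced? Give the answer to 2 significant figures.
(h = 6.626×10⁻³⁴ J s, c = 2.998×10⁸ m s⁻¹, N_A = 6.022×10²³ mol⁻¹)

3.4×10¹⁸ bleached molecules

Photon energy at 625 nm: hc/λ = (6.626×10⁻³⁴)(2.998×10⁸)/(625×10⁻⁹) = 3.178×10⁻¹⁹ J.
Incident energy: 0.187 kJ = 187 J.
Photons incident: 187 / 3.178×10⁻¹⁹ = 5.884×10²⁰, i.e. 5.884×10²⁰/6.022×10²³ = 9.771×10⁻⁴ mol.
Fraction absorbed: 1 − 10^(−1.57) = 0.9731.
Photons absorbed: 0.9731 × 9.771×10⁻⁴ = 9.508×10⁻⁴ mol.
Product: Φ × n_abs = 0.00588 × 9.508×10⁻⁴ = 5.591×10⁻⁶ mol.
As a count: 5.591×10⁻⁶ × 6.022×10²³ = 3.4×10¹⁸.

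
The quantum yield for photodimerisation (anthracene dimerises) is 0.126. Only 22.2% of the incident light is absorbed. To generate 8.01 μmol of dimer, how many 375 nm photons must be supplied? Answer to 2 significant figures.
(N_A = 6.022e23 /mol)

1.7e20 photons

Product: 8.01 μmol = 8.01e-6 mol.
Photons that must be absorbed: 8.01e-6 / 0.126 = 6.357e-5 mol.
Incident photons needed: 6.357e-5 / 0.222 = 2.864e-4 mol.
Photon count: 2.864e-4 × 6.022e23 = 1.7e20.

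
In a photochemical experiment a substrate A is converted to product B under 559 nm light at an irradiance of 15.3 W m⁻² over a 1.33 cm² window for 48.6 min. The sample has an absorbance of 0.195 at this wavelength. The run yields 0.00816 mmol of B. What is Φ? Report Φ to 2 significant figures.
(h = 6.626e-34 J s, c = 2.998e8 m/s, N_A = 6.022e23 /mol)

Product: 0.00816 mmol = 8.16e-6 mol.
Photon energy at 559 nm: hc/λ = (6.626e-34)(2.998e8)/(559e-9) = 3.554e-19 J.
Energy delivered: (15.3 W m⁻²)(1.33e-4 m²)(2916 s) = 5.934 J.
Photons incident: 5.934 / 3.554e-19 = 1.670e19, i.e. 1.670e19/6.022e23 = 2.773e-5 mol.
Fraction absorbed: 1 − 10^(−0.195) = 0.3617.
Photons absorbed: 0.3617 × 2.773e-5 = 1.003e-5 mol.
Φ = 8.16e-6 mol / 1.003e-5 mol photons = 0.81.

Φ = 0.81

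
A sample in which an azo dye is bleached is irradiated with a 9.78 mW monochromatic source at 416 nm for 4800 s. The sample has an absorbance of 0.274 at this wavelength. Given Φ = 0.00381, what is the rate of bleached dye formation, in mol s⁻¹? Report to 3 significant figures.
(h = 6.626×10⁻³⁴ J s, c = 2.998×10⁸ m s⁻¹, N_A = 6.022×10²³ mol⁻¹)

6.06×10⁻¹¹ mol s⁻¹

Photon energy at 416 nm: hc/λ = (6.626×10⁻³⁴)(2.998×10⁸)/(416×10⁻⁹) = 4.775×10⁻¹⁹ J.
Energy delivered: (9.78 mW)(4800 s) = 46.94 J.
Photons incident: 46.94 / 4.775×10⁻¹⁹ = 9.830×10¹⁹, i.e. 9.830×10¹⁹/6.022×10²³ = 1.632×10⁻⁴ mol.
Fraction absorbed: 1 − 10^(−0.274) = 0.4679.
Photons absorbed: 0.4679 × 1.632×10⁻⁴ = 7.636×10⁻⁵ mol.
Product formed: 0.00381 × 7.636×10⁻⁵ = 2.909×10⁻⁷ mol.
Rate: 2.909×10⁻⁷ / 4800 s = 6.06×10⁻¹¹ mol s⁻¹.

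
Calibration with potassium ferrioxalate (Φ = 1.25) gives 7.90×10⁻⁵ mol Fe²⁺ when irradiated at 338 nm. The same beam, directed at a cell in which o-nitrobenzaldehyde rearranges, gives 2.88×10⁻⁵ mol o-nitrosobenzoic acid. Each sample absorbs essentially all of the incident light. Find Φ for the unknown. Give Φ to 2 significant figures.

Φ = 0.46

Photons absorbed by the actinometer: 7.90×10⁻⁵ / 1.25 = 6.320×10⁻⁵ mol.
Φ(unknown) = 2.88×10⁻⁵ / 6.320×10⁻⁵ = 0.46.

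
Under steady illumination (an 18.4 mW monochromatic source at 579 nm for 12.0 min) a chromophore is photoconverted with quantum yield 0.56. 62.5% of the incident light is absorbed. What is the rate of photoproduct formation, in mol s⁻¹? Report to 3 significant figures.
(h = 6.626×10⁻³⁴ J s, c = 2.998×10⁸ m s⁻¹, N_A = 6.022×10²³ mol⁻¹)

3.12×10⁻⁸ mol s⁻¹

Photon energy at 579 nm: hc/λ = (6.626×10⁻³⁴)(2.998×10⁸)/(579×10⁻⁹) = 3.431×10⁻¹⁹ J.
Energy delivered: (18.4 mW)(720 s) = 13.25 J.
Photons incident: 13.25 / 3.431×10⁻¹⁹ = 3.862×10¹⁹, i.e. 3.862×10¹⁹/6.022×10²³ = 6.413×10⁻⁵ mol.
Photons absorbed: 0.625 × 6.413×10⁻⁵ = 4.008×10⁻⁵ mol.
Product formed: 0.56 × 4.008×10⁻⁵ = 2.244×10⁻⁵ mol.
Rate: 2.244×10⁻⁵ / 720 s = 3.12×10⁻⁸ mol s⁻¹.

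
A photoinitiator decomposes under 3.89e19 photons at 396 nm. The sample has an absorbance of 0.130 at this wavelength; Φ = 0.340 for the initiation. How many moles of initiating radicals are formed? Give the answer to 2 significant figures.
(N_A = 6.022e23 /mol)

5.7e-6 mol

Moles of photons: 3.89e19 / 6.022e23 = 6.460e-5 mol.
Fraction absorbed: 1 − 10^(−0.130) = 0.2587.
Photons absorbed: 0.2587 × 6.460e-5 = 1.671e-5 mol.
Product: Φ × n_abs = 0.340 × 1.671e-5 = 5.681e-6 mol.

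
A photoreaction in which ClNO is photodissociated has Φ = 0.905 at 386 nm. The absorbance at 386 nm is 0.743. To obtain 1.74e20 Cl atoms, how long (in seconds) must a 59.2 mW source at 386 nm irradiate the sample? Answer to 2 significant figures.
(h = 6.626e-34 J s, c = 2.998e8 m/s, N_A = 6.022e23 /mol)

t ≈ 2000 s

Product: 1.74e20 / 6.022e23 = 2.889e-4 mol.
Photons that must be absorbed: 2.889e-4 / 0.905 = 3.192e-4 mol.
Fraction absorbed: 1 − 10^(−0.743) = 0.8193.
Incident photons needed: 3.192e-4 / 0.8193 = 3.896e-4 mol.
Photon energy: hc/λ = 5.146e-19 J; per mole, 3.099e5 J mol⁻¹.
Energy required: 3.896e-4 × 3.099e5 = 120.7 J.
Time: 120.7 J / 0.0592 W = 2000 s.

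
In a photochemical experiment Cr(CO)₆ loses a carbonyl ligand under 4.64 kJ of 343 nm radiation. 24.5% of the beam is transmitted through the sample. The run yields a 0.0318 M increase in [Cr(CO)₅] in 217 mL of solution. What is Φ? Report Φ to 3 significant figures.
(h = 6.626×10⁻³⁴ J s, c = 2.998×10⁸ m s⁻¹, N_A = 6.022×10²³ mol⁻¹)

Φ = 0.687

Product: (0.0318 M)(0.217 L) = 0.006901 mol.
Photon energy at 343 nm: hc/λ = (6.626×10⁻³⁴)(2.998×10⁸)/(343×10⁻⁹) = 5.791×10⁻¹⁹ J.
Incident energy: 4.64 kJ = 4640 J.
Photons incident: 4640 / 5.791×10⁻¹⁹ = 8.012×10²¹, i.e. 8.012×10²¹/6.022×10²³ = 0.01330 mol.
Fraction absorbed: 1 − 24.5/100 = 0.7550.
Photons absorbed: 0.7550 × 0.01330 = 0.01004 mol.
Φ = 0.006901 mol / 0.01004 mol photons = 0.687.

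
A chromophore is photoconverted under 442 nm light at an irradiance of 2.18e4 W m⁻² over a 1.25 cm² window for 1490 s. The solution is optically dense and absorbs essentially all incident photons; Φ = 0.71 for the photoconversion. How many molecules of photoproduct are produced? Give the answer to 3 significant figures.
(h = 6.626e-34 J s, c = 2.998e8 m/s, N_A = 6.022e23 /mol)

6.41e21 molecules

Photon energy at 442 nm: hc/λ = (6.626e-34)(2.998e8)/(442e-9) = 4.494e-19 J.
Energy delivered: (2.18e4 W m⁻²)(1.25e-4 m²)(1490 s) = 4060 J.
Photons incident: 4060 / 4.494e-19 = 9.034e21, i.e. 9.034e21/6.022e23 = 0.01500 mol.
Product: Φ × n_abs = 0.71 × 0.01500 = 0.01065 mol.
As a count: 0.01065 × 6.022e23 = 6.41e21.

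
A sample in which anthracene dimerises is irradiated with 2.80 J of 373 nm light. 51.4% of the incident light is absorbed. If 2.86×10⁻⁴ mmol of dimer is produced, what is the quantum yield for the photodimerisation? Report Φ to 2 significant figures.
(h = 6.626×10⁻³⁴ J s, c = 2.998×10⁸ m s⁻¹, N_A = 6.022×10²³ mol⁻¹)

Φ = 0.064

Product: 2.86×10⁻⁴ mmol = 2.86×10⁻⁷ mol.
Photon energy at 373 nm: hc/λ = (6.626×10⁻³⁴)(2.998×10⁸)/(373×10⁻⁹) = 5.326×10⁻¹⁹ J.
Photons incident: 2.80 / 5.326×10⁻¹⁹ = 5.257×10¹⁸, i.e. 5.257×10¹⁸/6.022×10²³ = 8.730×10⁻⁶ mol.
Photons absorbed: 0.514 × 8.730×10⁻⁶ = 4.487×10⁻⁶ mol.
Φ = 2.86×10⁻⁷ mol / 4.487×10⁻⁶ mol photons = 0.064.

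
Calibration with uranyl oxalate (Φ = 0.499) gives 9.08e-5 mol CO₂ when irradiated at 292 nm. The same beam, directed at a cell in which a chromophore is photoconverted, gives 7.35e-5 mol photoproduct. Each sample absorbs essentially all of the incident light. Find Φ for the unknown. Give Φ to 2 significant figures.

Photons absorbed by the actinometer: 9.08e-5 / 0.499 = 1.820e-4 mol.
Φ(unknown) = 7.35e-5 / 1.820e-4 = 0.40.

Φ = 0.40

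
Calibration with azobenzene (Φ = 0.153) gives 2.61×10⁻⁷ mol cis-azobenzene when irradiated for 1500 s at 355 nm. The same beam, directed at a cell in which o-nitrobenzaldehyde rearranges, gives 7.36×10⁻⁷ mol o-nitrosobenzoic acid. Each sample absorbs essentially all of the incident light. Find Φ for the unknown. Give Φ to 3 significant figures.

Photons absorbed by the actinometer: 2.61×10⁻⁷ / 0.153 = 1.706×10⁻⁶ mol.
Φ(unknown) = 7.36×10⁻⁷ / 1.706×10⁻⁶ = 0.431.

Φ = 0.431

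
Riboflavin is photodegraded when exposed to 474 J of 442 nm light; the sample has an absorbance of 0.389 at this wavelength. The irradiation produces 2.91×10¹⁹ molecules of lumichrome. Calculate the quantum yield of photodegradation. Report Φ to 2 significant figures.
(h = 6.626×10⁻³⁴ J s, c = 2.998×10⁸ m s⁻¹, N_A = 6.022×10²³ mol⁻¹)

Product: 2.91×10¹⁹ / 6.022×10²³ = 4.832×10⁻⁵ mol.
Photon energy at 442 nm: hc/λ = (6.626×10⁻³⁴)(2.998×10⁸)/(442×10⁻⁹) = 4.494×10⁻¹⁹ J.
Photons incident: 474 / 4.494×10⁻¹⁹ = 1.055×10²¹, i.e. 1.055×10²¹/6.022×10²³ = 0.001752 mol.
Fraction absorbed: 1 − 10^(−0.389) = 0.5917.
Photons absorbed: 0.5917 × 0.001752 = 0.001037 mol.
Φ = 4.832×10⁻⁵ mol / 0.001037 mol photons = 0.047.

Φ = 0.047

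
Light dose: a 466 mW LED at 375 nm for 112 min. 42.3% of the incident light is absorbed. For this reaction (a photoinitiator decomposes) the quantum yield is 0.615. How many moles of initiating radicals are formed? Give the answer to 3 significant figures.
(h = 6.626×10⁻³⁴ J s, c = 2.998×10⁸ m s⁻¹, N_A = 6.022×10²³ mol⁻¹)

0.00255 mol

Photon energy at 375 nm: hc/λ = (6.626×10⁻³⁴)(2.998×10⁸)/(375×10⁻⁹) = 5.297×10⁻¹⁹ J.
Energy delivered: (466 mW)(6720 s) = 3132 J.
Photons incident: 3132 / 5.297×10⁻¹⁹ = 5.913×10²¹, i.e. 5.913×10²¹/6.022×10²³ = 0.009819 mol.
Photons absorbed: 0.423 × 0.009819 = 0.004153 mol.
Product: Φ × n_abs = 0.615 × 0.004153 = 0.002554 mol.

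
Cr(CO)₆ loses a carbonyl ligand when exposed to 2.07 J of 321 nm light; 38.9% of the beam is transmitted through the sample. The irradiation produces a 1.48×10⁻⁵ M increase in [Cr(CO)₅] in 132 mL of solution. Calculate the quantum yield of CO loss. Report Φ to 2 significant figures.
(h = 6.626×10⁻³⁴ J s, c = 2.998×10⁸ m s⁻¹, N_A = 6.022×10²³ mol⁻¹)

Product: (1.48×10⁻⁵ M)(0.132 L) = 1.954×10⁻⁶ mol.
Photon energy at 321 nm: hc/λ = (6.626×10⁻³⁴)(2.998×10⁸)/(321×10⁻⁹) = 6.188×10⁻¹⁹ J.
Photons incident: 2.07 / 6.188×10⁻¹⁹ = 3.345×10¹⁸, i.e. 3.345×10¹⁸/6.022×10²³ = 5.555×10⁻⁶ mol.
Fraction absorbed: 1 − 38.9/100 = 0.6110.
Photons absorbed: 0.6110 × 5.555×10⁻⁶ = 3.394×10⁻⁶ mol.
Φ = 1.954×10⁻⁶ mol / 3.394×10⁻⁶ mol photons = 0.58.

Φ = 0.58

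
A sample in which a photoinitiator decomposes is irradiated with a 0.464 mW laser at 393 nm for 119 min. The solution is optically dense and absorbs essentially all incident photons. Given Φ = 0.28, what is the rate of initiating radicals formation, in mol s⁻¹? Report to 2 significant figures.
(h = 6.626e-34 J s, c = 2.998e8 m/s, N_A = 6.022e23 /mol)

Photon energy at 393 nm: hc/λ = (6.626e-34)(2.998e8)/(393e-9) = 5.055e-19 J.
Energy delivered: (0.464 mW)(7140 s) = 3.313 J.
Photons incident: 3.313 / 5.055e-19 = 6.554e18, i.e. 6.554e18/6.022e23 = 1.088e-5 mol.
Product formed: 0.28 × 1.088e-5 = 3.046e-6 mol.
Rate: 3.046e-6 / 7140 s = 4.3e-10 mol s⁻¹.

4.3e-10 mol s⁻¹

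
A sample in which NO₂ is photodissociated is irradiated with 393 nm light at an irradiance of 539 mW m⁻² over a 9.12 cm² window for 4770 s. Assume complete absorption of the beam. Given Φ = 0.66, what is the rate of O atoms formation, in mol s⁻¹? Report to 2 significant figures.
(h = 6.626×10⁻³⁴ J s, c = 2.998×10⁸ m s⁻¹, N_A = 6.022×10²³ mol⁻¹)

1.1×10⁻⁹ mol s⁻¹

Photon energy at 393 nm: hc/λ = (6.626×10⁻³⁴)(2.998×10⁸)/(393×10⁻⁹) = 5.055×10⁻¹⁹ J.
Energy delivered: (539 mW m⁻²)(9.12×10⁻⁴ m²)(4770 s) = 2.345 J.
Photons incident: 2.345 / 5.055×10⁻¹⁹ = 4.639×10¹⁸, i.e. 4.639×10¹⁸/6.022×10²³ = 7.703×10⁻⁶ mol.
Product formed: 0.66 × 7.703×10⁻⁶ = 5.084×10⁻⁶ mol.
Rate: 5.084×10⁻⁶ / 4770 s = 1.1×10⁻⁹ mol s⁻¹.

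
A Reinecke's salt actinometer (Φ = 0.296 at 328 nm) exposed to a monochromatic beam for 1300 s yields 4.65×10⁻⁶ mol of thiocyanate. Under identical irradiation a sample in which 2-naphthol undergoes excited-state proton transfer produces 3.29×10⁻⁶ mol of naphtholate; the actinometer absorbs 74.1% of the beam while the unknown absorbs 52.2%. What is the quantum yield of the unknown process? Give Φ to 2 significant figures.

Photons absorbed by the actinometer: 4.65×10⁻⁶ / 0.296 = 1.571×10⁻⁵ mol.
Incident flux: 1.571×10⁻⁵ / 0.741 = 2.120×10⁻⁵ einstein.
Absorbed by unknown: 0.522 × 2.120×10⁻⁵ = 1.107×10⁻⁵ mol.
Φ(unknown) = 3.29×10⁻⁶ / 1.107×10⁻⁵ = 0.30.

Φ = 0.30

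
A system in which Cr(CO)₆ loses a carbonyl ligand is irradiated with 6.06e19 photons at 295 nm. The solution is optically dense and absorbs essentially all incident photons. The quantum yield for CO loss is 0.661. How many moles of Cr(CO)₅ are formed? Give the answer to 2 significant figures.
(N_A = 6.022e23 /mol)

Moles of photons: 6.06e19 / 6.022e23 = 1.006e-4 mol.
Product: Φ × n_abs = 0.661 × 1.006e-4 = 6.650e-5 mol.

6.7e-5 mol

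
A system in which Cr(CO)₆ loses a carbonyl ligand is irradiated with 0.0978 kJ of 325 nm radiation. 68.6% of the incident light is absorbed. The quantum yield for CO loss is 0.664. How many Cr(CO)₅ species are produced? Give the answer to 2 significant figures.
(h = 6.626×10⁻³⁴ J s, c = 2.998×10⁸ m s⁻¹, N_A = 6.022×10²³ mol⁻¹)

7.3×10¹⁹ species

Photon energy at 325 nm: hc/λ = (6.626×10⁻³⁴)(2.998×10⁸)/(325×10⁻⁹) = 6.112×10⁻¹⁹ J.
Incident energy: 0.0978 kJ = 97.8 J.
Photons incident: 97.8 / 6.112×10⁻¹⁹ = 1.600×10²⁰, i.e. 1.600×10²⁰/6.022×10²³ = 2.657×10⁻⁴ mol.
Photons absorbed: 0.686 × 2.657×10⁻⁴ = 1.823×10⁻⁴ mol.
Product: Φ × n_abs = 0.664 × 1.823×10⁻⁴ = 1.210×10⁻⁴ mol.
As a count: 1.210×10⁻⁴ × 6.022×10²³ = 7.3×10¹⁹.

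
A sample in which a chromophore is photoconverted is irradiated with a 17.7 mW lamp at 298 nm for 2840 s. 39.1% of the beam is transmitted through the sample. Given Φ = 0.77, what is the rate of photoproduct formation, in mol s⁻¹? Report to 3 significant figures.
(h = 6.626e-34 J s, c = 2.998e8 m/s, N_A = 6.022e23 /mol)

Photon energy at 298 nm: hc/λ = (6.626e-34)(2.998e8)/(298e-9) = 6.666e-19 J.
Energy delivered: (17.7 mW)(2840 s) = 50.27 J.
Photons incident: 50.27 / 6.666e-19 = 7.541e19, i.e. 7.541e19/6.022e23 = 1.252e-4 mol.
Fraction absorbed: 1 − 39.1/100 = 0.6090.
Photons absorbed: 0.6090 × 1.252e-4 = 7.625e-5 mol.
Product formed: 0.77 × 7.625e-5 = 5.871e-5 mol.
Rate: 5.871e-5 / 2840 s = 2.07e-8 mol s⁻¹.

2.07e-8 mol s⁻¹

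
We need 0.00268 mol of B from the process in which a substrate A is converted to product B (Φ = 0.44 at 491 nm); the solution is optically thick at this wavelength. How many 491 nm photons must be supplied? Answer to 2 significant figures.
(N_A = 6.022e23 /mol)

3.7e21 photons

Photons that must be absorbed: 0.00268 / 0.44 = 0.006091 mol.
Photon count: 0.006091 × 6.022e23 = 3.7e21.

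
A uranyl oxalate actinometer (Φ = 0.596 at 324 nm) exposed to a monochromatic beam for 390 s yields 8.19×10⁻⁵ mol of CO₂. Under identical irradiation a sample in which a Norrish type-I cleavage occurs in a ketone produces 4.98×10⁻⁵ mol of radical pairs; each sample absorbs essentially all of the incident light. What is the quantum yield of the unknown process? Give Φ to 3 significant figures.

Φ = 0.362

Photons absorbed by the actinometer: 8.19×10⁻⁵ / 0.596 = 1.374×10⁻⁴ mol.
Φ(unknown) = 4.98×10⁻⁵ / 1.374×10⁻⁴ = 0.362.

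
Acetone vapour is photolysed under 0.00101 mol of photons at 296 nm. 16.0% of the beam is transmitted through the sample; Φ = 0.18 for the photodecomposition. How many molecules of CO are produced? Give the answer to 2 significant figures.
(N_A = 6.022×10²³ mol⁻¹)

Fraction absorbed: 1 − 16.0/100 = 0.8400.
Photons absorbed: 0.8400 × 0.00101 = 8.484×10⁻⁴ mol.
Product: Φ × n_abs = 0.18 × 8.484×10⁻⁴ = 1.527×10⁻⁴ mol.
As a count: 1.527×10⁻⁴ × 6.022×10²³ = 9.2×10¹⁹.

9.2×10¹⁹ molecules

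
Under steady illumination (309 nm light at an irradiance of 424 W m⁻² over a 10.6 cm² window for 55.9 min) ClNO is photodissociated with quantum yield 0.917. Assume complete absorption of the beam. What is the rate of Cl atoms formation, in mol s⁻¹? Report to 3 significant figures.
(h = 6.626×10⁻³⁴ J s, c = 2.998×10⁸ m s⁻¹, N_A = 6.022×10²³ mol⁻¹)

1.06×10⁻⁶ mol s⁻¹

Photon energy at 309 nm: hc/λ = (6.626×10⁻³⁴)(2.998×10⁸)/(309×10⁻⁹) = 6.429×10⁻¹⁹ J.
Energy delivered: (424 W m⁻²)(10.6×10⁻⁴ m²)(3354 s) = 1507 J.
Photons incident: 1507 / 6.429×10⁻¹⁹ = 2.344×10²¹, i.e. 2.344×10²¹/6.022×10²³ = 0.003892 mol.
Product formed: 0.917 × 0.003892 = 0.003569 mol.
Rate: 0.003569 / 3354 s = 1.06×10⁻⁶ mol s⁻¹.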